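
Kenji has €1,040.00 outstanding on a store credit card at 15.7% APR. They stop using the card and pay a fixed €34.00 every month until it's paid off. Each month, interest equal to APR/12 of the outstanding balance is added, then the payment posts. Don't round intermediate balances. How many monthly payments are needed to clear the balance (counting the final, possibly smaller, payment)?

Monthly rate r = 15.7%/12 = 1.30833% = 0.0130833.
Recurrence: B ← B·(1+r) − €34.00.
Month 1: interest €13.61; balance after payment €1,019.61.
Month 2: interest €13.34; balance after payment €998.95.
Closed form: n = −ln(1 − rB₀/P)/ln(1+r) = −ln(0.5998)/ln(1.01308) ≈ 39.324, so the balance reaches zero during payment 40.

40 months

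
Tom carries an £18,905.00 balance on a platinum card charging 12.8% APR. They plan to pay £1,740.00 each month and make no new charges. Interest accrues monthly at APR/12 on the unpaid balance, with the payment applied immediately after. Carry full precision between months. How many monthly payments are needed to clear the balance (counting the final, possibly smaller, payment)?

Monthly rate r = 12.8%/12 = 1.06667% = 0.0106667.
Recurrence: B ← B·(1+r) − £1,740.00.
Month 1: interest £201.65; balance after payment £17,366.65.
Month 2: interest £185.24; balance after payment £15,811.90.
Closed form: n = −ln(1 − rB₀/P)/ln(1+r) = −ln(0.88411)/ln(1.01067) ≈ 11.609, so the balance reaches zero during payment 12.

12 months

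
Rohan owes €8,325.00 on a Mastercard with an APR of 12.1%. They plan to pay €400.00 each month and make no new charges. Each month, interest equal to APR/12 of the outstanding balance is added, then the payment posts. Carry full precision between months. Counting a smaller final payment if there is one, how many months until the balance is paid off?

24 payments

Monthly rate r = 12.1%/12 = 1.00833% = 0.0100833.
Recurrence: B ← B·(1+r) − €400.00.
Month 1: interest €83.94; balance after payment €8,008.94.
Month 2: interest €80.76; balance after payment €7,689.70.
Closed form: n = −ln(1 − rB₀/P)/ln(1+r) = −ln(0.79014)/ln(1.01008) ≈ 23.477, so the balance reaches zero during payment 24.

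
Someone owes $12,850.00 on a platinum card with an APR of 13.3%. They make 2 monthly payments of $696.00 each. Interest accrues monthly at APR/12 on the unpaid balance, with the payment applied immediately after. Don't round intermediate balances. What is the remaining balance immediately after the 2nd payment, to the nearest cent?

Monthly rate r = 13.3%/12 = 1.10833% = 0.0110833.
Each month: B ← B·(1+r) − $696.00.
Month 1: interest $142.42; balance after payment $12,296.42.
Month 2: interest $136.29; balance after payment $11,736.71.

$11,736.71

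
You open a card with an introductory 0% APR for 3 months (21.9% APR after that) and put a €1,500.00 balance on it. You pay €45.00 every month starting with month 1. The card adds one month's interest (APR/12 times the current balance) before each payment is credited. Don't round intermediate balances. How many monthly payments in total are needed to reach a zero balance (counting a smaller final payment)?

48 months

Promo months 1–3 at r₀ = 0%/12 = 0; months 4+ at r₁ = 21.9%/12 = 0.01825.
After month 3 (no interest yet): B = €1,500.00 − 3·€45.00 = €1,365.00.
Then at r₁ with €45.00/mo: n₂ = −ln(1 − r₁·B/P)/ln(1+r₁) ≈ 44.59 → 45 more payments.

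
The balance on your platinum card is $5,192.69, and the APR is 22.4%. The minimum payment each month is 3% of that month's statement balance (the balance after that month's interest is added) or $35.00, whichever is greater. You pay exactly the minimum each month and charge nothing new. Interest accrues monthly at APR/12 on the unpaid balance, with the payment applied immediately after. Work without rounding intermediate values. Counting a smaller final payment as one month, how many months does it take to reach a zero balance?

Monthly rate r = 22.4%/12 = 1.86667% = 0.0186667.
While 3% of the post-interest balance exceeds $35.00, each month B ← (B·(1+r))·(1 − 0.03), i.e. B shrinks by the factor (1+r)·0.97 = 0.98811.
This holds for months 1–127. Entering month 128 the balance is $1,136.26; 3% of the post-interest balance is now below $35.00, so the flat $35.00 minimum applies from here.
From month 128 a fixed $35.00 at rate r clears $1,136.26 in 51 more payments. Total: 127 + 51 = 178 months.

178 months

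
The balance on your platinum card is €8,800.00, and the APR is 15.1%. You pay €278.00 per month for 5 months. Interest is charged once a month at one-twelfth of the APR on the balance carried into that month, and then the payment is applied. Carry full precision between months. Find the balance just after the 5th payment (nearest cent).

Monthly rate r = 15.1%/12 = 1.25833% = 0.0125833.
Each month: B ← B·(1+r) − €278.00.
Month 1: interest €110.73; balance after payment €8,632.73.
Month 2: interest €108.63; balance after payment €8,463.36.
Month 3: interest €106.50; balance after payment €8,291.86.
Month 4: interest €104.34; balance after payment €8,118.20.
Month 5: interest €102.15; balance after payment €7,942.35.

€7,942.35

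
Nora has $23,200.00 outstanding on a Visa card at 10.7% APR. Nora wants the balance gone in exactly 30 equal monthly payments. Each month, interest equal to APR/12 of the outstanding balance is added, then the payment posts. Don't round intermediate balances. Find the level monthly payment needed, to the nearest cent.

Monthly rate r = 10.7%/12 = 0.891667% = 0.00891667.
Level-payment amortization: P = B₀·r / (1 − (1+r)^(−n)) = 23200.00·0.00891667 / (1 − 1.00892^(−30)).
Denominator 1 − (1+r)^(−30) = 0.233801832.
P = 206.867 / 0.233801832 ≈ 884.79.

$884.79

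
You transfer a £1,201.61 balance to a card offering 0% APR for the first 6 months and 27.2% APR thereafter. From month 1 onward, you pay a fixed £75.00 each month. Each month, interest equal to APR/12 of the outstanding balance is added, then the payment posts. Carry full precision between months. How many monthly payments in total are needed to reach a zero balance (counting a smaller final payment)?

18 payments

Promo months 1–6 at r₀ = 0%/12 = 0; months 7+ at r₁ = 27.2%/12 = 0.0226667.
After month 6 (no interest yet): B = £1,201.61 − 6·£75.00 = £751.61.
Then at r₁ with £75.00/mo: n₂ = −ln(1 − r₁·B/P)/ln(1+r₁) ≈ 11.50 → 12 more payments.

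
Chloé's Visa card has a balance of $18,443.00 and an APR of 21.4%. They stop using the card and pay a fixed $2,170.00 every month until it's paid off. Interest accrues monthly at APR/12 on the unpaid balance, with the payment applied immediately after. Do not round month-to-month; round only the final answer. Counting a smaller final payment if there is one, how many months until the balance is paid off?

Monthly rate r = 21.4%/12 = 1.78333% = 0.0178333.
Recurrence: B ← B·(1+r) − $2,170.00.
Month 1: interest $328.90; balance after payment $16,601.90.
Month 2: interest $296.07; balance after payment $14,727.97.
Closed form: n = −ln(1 − rB₀/P)/ln(1+r) = −ln(0.84843)/ln(1.01783) ≈ 9.299, so the balance reaches zero during payment 10.

10 months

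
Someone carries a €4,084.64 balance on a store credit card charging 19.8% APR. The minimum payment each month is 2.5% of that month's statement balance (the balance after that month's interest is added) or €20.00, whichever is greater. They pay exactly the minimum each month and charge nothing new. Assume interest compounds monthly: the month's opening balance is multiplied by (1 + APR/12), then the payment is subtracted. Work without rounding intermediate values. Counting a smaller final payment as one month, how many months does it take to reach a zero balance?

248 months

Monthly rate r = 19.8%/12 = 1.65% = 0.0165.
While 2.5% of the post-interest balance exceeds €20.00, each month B ← (B·(1+r))·(1 − 0.025), i.e. B shrinks by the factor (1+r)·0.975 = 0.99109.
This holds for months 1–184. Entering month 185 the balance is €786.61; 2.5% of the post-interest balance is now below €20.00, so the flat €20.00 minimum applies from here.
From month 185 a fixed €20.00 at rate r clears €786.61 in 64 more payments. Total: 184 + 64 = 248 months.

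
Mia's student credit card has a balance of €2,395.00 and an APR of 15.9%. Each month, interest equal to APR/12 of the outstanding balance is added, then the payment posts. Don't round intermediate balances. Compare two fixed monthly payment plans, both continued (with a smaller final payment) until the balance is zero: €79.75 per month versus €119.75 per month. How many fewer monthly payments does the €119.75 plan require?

Monthly rate r = 15.9%/12 = 1.325% = 0.01325.
At €79.75/mo: n = ⌈−ln(1 − rB₀/P)/ln(1+r)⌉ = 39 payments (last €43.53); total interest = total paid − €2,395.00 = €679.03.
At €119.75/mo: 24 payments (last €46.91); total interest €406.16.
Payments saved = 39 − 24 = 15.

15 fewer payments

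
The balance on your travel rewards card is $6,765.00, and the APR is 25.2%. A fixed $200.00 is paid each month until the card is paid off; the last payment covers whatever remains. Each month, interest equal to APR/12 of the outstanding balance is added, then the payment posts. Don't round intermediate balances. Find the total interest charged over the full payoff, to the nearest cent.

Monthly rate r = 25.2%/12 = 2.1% = 0.021.
Payoff takes n = ⌈−ln(1 − rB₀/P)/ln(1+r)⌉ = ⌈59.617⌉ = 60 payments; the last is $123.92.
Total paid = 59·$200.00 + $123.92 = $11,923.92.
Total interest = total paid − principal = $11,923.92 − $6,765.00 = $5,158.92.

$5,158.92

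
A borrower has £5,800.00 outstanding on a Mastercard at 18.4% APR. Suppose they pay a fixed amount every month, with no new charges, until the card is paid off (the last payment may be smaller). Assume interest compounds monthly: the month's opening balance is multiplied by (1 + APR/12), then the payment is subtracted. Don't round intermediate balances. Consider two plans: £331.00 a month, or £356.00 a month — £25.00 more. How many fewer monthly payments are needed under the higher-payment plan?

2 fewer payments

Monthly rate r = 18.4%/12 = 1.53333% = 0.0153333.
At £331.00/mo: n = ⌈−ln(1 − rB₀/P)/ln(1+r)⌉ = 21 payments (last £186.94); total interest = total paid − £5,800.00 = £1,006.94.
At £356.00/mo: 19 payments (last £316.73); total interest £924.73.
Payments saved = 21 − 19 = 2.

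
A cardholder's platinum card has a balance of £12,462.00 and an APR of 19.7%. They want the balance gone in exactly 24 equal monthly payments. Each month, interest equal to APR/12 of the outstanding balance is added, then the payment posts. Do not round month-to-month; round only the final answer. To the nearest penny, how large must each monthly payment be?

£632.44

Monthly rate r = 19.7%/12 = 1.64167% = 0.0164167.
Level-payment amortization: P = B₀·r / (1 − (1+r)^(−n)) = 12462.00·0.0164167 / (1 − 1.01642^(−24)).
Denominator 1 − (1+r)^(−24) = 0.323485151.
P = 204.584 / 0.323485151 ≈ 632.44.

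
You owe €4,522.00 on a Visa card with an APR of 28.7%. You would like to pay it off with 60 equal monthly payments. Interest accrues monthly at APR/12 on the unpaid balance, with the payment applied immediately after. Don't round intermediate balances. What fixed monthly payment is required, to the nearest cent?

Monthly rate r = 28.7%/12 = 2.39167% = 0.0239167.
Level-payment amortization: P = B₀·r / (1 − (1+r)^(−n)) = 4522.00·0.0239167 / (1 − 1.02392^(−60)).
Denominator 1 − (1+r)^(−60) = 0.757828369.
P = 108.151 / 0.757828369 ≈ 142.71.

€142.71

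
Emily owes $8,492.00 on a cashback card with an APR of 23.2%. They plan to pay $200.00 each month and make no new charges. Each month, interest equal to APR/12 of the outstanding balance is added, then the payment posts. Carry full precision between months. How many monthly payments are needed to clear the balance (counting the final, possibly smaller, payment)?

90 months

Monthly rate r = 23.2%/12 = 1.93333% = 0.0193333.
Recurrence: B ← B·(1+r) − $200.00.
Month 1: interest $164.18; balance after payment $8,456.18.
Month 2: interest $163.49; balance after payment $8,419.66.
Closed form: n = −ln(1 − rB₀/P)/ln(1+r) = −ln(0.17911)/ln(1.01933) ≈ 89.811, so the balance reaches zero during payment 90.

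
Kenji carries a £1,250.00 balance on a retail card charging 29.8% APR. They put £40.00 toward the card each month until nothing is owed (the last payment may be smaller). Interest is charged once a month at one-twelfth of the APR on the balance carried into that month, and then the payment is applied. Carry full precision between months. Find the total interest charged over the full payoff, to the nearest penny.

Monthly rate r = 29.8%/12 = 2.48333% = 0.0248333.
Payoff takes n = ⌈−ln(1 − rB₀/P)/ln(1+r)⌉ = ⌈60.999⌉ = 61 payments; the last is £39.94.
Total paid = 60·£40.00 + £39.94 = £2,439.94.
Total interest = total paid − principal = £2,439.94 − £1,250.00 = £1,189.94.

£1,189.94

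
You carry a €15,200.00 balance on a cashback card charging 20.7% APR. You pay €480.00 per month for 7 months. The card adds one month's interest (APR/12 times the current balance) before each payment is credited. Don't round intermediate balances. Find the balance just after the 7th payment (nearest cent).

€13,594.19

Monthly rate r = 20.7%/12 = 1.725% = 0.01725.
Each month: B ← B·(1+r) − €480.00.
Month 1: interest €262.20; balance after payment €14,982.20.
Month 2: interest €258.44; balance after payment €14,760.64.
Month 3: interest €254.62; balance after payment €14,535.26.
Month 4: interest €250.73; balance after payment €14,306.00.
Month 5: interest €246.78; balance after payment €14,072.78.
Month 6: interest €242.76; balance after payment €13,835.53.
Month 7: interest €238.66; balance after payment €13,594.19.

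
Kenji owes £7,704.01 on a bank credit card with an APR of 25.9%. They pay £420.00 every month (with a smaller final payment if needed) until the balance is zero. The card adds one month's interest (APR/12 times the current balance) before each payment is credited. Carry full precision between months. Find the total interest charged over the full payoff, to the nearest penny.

Monthly rate r = 25.9%/12 = 2.15833% = 0.0215833.
Payoff takes n = ⌈−ln(1 − rB₀/P)/ln(1+r)⌉ = ⌈23.603⌉ = 24 payments; the last is £254.43.
Total paid = 23·£420.00 + £254.43 = £9,914.43.
Total interest = total paid − principal = £9,914.43 − £7,704.01 = £2,210.42.

£2,210.42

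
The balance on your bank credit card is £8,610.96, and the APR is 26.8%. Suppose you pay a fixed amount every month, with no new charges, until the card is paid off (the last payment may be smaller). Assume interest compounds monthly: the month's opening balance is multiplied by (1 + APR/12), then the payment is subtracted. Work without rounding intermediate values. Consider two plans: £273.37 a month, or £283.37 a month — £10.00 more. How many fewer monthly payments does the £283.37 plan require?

4 fewer payments

Monthly rate r = 26.8%/12 = 2.23333% = 0.0223333.
At £273.37/mo: n = ⌈−ln(1 − rB₀/P)/ln(1+r)⌉ = 56 payments (last £10.46); total interest = total paid − £8,610.96 = £6,434.85.
At £283.37/mo: 52 payments (last £113.43); total interest £5,954.34.
Payments saved = 56 − 52 = 4.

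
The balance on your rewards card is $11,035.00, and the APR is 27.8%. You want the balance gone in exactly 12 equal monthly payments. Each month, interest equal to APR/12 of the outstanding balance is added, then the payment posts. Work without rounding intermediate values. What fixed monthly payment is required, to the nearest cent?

$1,063.86

Monthly rate r = 27.8%/12 = 2.31667% = 0.0231667.
Level-payment amortization: P = B₀·r / (1 − (1+r)^(−n)) = 11035.00·0.0231667 / (1 − 1.02317^(−12)).
Denominator 1 − (1+r)^(−12) = 0.240297765.
P = 255.644 / 0.240297765 ≈ 1063.86.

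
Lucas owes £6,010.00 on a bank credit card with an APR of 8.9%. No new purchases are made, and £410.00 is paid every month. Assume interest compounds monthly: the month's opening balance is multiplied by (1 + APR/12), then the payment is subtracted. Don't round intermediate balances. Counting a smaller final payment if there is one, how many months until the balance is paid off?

Monthly rate r = 8.9%/12 = 0.741667% = 0.00741667.
Recurrence: B ← B·(1+r) − £410.00.
Month 1: interest £44.57; balance after payment £5,644.57.
Month 2: interest £41.86; balance after payment £5,276.44.
Closed form: n = −ln(1 − rB₀/P)/ln(1+r) = −ln(0.89128)/ln(1.00742) ≈ 15.576, so the balance reaches zero during payment 16.

16 months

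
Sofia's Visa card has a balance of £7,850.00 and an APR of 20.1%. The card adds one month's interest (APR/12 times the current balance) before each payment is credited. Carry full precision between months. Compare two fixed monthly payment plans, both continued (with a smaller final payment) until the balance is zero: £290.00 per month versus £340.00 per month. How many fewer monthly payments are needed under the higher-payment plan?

Monthly rate r = 20.1%/12 = 1.675% = 0.01675.
At £290.00/mo: n = ⌈−ln(1 − rB₀/P)/ln(1+r)⌉ = 37 payments (last £106.04); total interest = total paid − £7,850.00 = £2,696.04.
At £340.00/mo: 30 payments (last £148.47); total interest £2,158.47.
Payments saved = 37 − 30 = 7.

7 fewer payments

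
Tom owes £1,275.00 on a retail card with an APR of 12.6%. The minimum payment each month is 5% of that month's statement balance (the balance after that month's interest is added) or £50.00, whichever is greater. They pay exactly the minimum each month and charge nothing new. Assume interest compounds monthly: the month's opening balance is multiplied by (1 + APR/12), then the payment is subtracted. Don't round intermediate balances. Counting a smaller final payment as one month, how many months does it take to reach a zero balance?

29 months

Monthly rate r = 12.6%/12 = 1.05% = 0.0105.
While 5% of the post-interest balance exceeds £50.00, each month B ← (B·(1+r))·(1 − 0.05), i.e. B shrinks by the factor (1+r)·0.95 = 0.95997.
This holds for months 1–7. Entering month 8 the balance is £957.92; 5% of the post-interest balance is now below £50.00, so the flat £50.00 minimum applies from here.
From month 8 a fixed £50.00 at rate r clears £957.92 in 22 more payments. Total: 7 + 22 = 29 months.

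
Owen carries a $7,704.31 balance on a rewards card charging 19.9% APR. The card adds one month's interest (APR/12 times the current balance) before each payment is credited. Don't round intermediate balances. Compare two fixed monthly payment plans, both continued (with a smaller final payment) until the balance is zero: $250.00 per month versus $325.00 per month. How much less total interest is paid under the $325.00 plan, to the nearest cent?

Monthly rate r = 19.9%/12 = 1.65833% = 0.0165833.
At $250.00/mo: n = ⌈−ln(1 − rB₀/P)/ln(1+r)⌉ = 44 payments (last $126.14); total interest = total paid − $7,704.31 = $3,171.83.
At $325.00/mo: 31 payments (last $119.18); total interest $2,164.87.
Interest saved = $3,171.83 − $2,164.87 = $1,006.96.

$1,006.96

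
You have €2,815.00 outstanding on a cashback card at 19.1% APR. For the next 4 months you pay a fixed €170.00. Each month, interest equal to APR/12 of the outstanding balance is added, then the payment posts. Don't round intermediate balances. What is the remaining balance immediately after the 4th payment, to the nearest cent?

€2,302.14

Monthly rate r = 19.1%/12 = 1.59167% = 0.0159167.
Each month: B ← B·(1+r) − €170.00.
Month 1: interest €44.81; balance after payment €2,689.81.
Month 2: interest €42.81; balance after payment €2,562.62.
Month 3: interest €40.79; balance after payment €2,433.41.
Month 4: interest €38.73; balance after payment €2,302.14.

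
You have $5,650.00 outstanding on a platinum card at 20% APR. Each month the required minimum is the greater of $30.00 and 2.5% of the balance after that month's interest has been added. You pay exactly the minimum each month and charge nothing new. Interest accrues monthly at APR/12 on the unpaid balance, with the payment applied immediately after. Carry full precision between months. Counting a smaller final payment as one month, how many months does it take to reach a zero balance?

243 months

Monthly rate r = 20%/12 = 1.66667% = 0.0166667.
While 2.5% of the post-interest balance exceeds $30.00, each month B ← (B·(1+r))·(1 − 0.025), i.e. B shrinks by the factor (1+r)·0.975 = 0.99125.
This holds for months 1–179. Entering month 180 the balance is $1,171.77; 2.5% of the post-interest balance is now below $30.00, so the flat $30.00 minimum applies from here.
From month 180 a fixed $30.00 at rate r clears $1,171.77 in 64 more payments. Total: 179 + 64 = 243 months.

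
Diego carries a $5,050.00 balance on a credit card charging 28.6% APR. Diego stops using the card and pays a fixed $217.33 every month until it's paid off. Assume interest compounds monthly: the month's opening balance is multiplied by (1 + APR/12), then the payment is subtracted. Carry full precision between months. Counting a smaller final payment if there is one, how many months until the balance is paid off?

35 months

Monthly rate r = 28.6%/12 = 2.38333% = 0.0238333.
Recurrence: B ← B·(1+r) − $217.33.
Month 1: interest $120.36; balance after payment $4,953.03.
Month 2: interest $118.05; balance after payment $4,853.75.
Closed form: n = −ln(1 − rB₀/P)/ln(1+r) = −ln(0.4462)/ln(1.02383) ≈ 34.262, so the balance reaches zero during payment 35.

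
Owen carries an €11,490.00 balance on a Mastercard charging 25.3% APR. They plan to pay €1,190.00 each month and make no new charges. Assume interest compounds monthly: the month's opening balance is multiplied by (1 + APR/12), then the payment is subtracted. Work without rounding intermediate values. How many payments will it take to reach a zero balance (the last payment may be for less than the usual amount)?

11 months

Monthly rate r = 25.3%/12 = 2.10833% = 0.0210833.
Recurrence: B ← B·(1+r) − €1,190.00.
Month 1: interest €242.25; balance after payment €10,542.25.
Month 2: interest €222.27; balance after payment €9,574.51.
Closed form: n = −ln(1 − rB₀/P)/ln(1+r) = −ln(0.79643)/ln(1.02108) ≈ 10.909, so the balance reaches zero during payment 11.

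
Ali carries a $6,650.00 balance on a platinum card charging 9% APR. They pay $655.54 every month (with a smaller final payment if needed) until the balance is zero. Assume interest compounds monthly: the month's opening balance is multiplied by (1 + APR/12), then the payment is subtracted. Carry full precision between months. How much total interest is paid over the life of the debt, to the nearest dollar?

$293

Monthly rate r = 9%/12 = 0.75% = 0.0075.
Payoff takes n = ⌈−ln(1 − rB₀/P)/ln(1+r)⌉ = ⌈10.590⌉ = 11 payments; the last is $387.68.
Total paid = 10·$655.54 + $387.68 = $6,943.08.
Total interest = total paid − principal = $6,943.08 − $6,650.00 = $293.08.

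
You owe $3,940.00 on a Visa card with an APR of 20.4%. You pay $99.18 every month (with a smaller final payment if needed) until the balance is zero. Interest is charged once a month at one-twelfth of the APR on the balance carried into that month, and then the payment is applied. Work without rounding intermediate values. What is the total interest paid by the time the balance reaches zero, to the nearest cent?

$2,679.00

Monthly rate r = 20.4%/12 = 1.7% = 0.017.
Payoff takes n = ⌈−ln(1 − rB₀/P)/ln(1+r)⌉ = ⌈66.736⌉ = 67 payments; the last is $73.12.
Total paid = 66·$99.18 + $73.12 = $6,619.00.
Total interest = total paid − principal = $6,619.00 − $3,940.00 = $2,679.00.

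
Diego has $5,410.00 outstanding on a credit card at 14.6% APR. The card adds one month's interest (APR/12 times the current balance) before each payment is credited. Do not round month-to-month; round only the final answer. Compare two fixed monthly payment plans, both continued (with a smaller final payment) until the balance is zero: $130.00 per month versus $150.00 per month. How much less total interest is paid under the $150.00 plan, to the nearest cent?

$422.43

Monthly rate r = 14.6%/12 = 1.21667% = 0.0121667.
At $130.00/mo: n = ⌈−ln(1 − rB₀/P)/ln(1+r)⌉ = 59 payments (last $48.13); total interest = total paid − $5,410.00 = $2,178.13.
At $150.00/mo: 48 payments (last $115.70); total interest $1,755.70.
Interest saved = $2,178.13 − $1,755.70 = $422.43.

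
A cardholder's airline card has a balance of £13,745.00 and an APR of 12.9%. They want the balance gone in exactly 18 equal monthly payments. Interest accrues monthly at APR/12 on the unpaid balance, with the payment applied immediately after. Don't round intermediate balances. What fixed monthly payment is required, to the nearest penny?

Monthly rate r = 12.9%/12 = 1.075% = 0.01075.
Level-payment amortization: P = B₀·r / (1 − (1+r)^(−n)) = 13745.00·0.01075 / (1 − 1.01075^(−18)).
Denominator 1 − (1+r)^(−18) = 0.175078733.
P = 147.759 / 0.175078733 ≈ 843.96.

£843.96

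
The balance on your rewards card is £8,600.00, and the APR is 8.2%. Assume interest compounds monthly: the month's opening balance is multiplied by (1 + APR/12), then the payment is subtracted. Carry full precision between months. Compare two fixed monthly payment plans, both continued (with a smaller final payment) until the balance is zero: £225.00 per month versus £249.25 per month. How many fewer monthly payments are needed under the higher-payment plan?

Monthly rate r = 8.2%/12 = 0.683333% = 0.00683333.
At £225.00/mo: n = ⌈−ln(1 − rB₀/P)/ln(1+r)⌉ = 45 payments (last £101.42); total interest = total paid − £8,600.00 = £1,401.42.
At £249.25/mo: 40 payments (last £120.92); total interest £1,241.67.
Payments saved = 45 − 40 = 5.

5 fewer payments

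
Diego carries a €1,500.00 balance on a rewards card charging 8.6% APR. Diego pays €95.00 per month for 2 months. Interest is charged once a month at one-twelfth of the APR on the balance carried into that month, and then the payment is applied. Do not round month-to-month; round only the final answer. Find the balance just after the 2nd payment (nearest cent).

Monthly rate r = 8.6%/12 = 0.716667% = 0.00716667.
Each month: B ← B·(1+r) − €95.00.
Month 1: interest €10.75; balance after payment €1,415.75.
Month 2: interest €10.15; balance after payment €1,330.90.

€1,330.90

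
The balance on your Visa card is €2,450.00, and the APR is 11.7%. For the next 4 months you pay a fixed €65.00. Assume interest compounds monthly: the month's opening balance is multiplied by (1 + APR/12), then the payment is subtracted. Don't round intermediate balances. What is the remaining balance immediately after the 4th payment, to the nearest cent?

Monthly rate r = 11.7%/12 = 0.975% = 0.00975.
Each month: B ← B·(1+r) − €65.00.
Month 1: interest €23.89; balance after payment €2,408.89.
Month 2: interest €23.49; balance after payment €2,367.37.
Month 3: interest €23.08; balance after payment €2,325.46.
Month 4: interest €22.67; balance after payment €2,283.13.

€2,283.13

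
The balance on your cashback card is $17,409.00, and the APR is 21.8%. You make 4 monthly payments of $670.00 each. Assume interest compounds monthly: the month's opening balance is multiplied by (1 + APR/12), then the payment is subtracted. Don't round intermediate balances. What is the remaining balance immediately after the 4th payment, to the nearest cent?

$15,955.03

Monthly rate r = 21.8%/12 = 1.81667% = 0.0181667.
Each month: B ← B·(1+r) − $670.00.
Month 1: interest $316.26; balance after payment $17,055.26.
Month 2: interest $309.84; balance after payment $16,695.10.
Month 3: interest $303.29; balance after payment $16,328.40.
Month 4: interest $296.63; balance after payment $15,955.03.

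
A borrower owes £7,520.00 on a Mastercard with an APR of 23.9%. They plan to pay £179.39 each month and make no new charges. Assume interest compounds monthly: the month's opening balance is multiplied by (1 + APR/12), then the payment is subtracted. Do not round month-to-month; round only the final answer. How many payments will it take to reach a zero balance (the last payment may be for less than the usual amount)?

Monthly rate r = 23.9%/12 = 1.99167% = 0.0199167.
Recurrence: B ← B·(1+r) − £179.39.
Month 1: interest £149.77; balance after payment £7,490.38.
Month 2: interest £149.18; balance after payment £7,460.18.
Closed form: n = −ln(1 − rB₀/P)/ln(1+r) = −ln(0.1651)/ln(1.01992) ≈ 91.336, so the balance reaches zero during payment 92.

92 months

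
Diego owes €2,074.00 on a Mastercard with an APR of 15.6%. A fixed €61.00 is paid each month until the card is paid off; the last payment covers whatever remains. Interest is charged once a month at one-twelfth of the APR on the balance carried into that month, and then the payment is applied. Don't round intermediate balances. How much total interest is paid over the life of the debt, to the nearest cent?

Monthly rate r = 15.6%/12 = 1.3% = 0.013.
Payoff takes n = ⌈−ln(1 − rB₀/P)/ln(1+r)⌉ = ⌈45.168⌉ = 46 payments; the last is €10.29.
Total paid = 45·€61.00 + €10.29 = €2,755.29.
Total interest = total paid − principal = €2,755.29 − €2,074.00 = €681.29.

€681.29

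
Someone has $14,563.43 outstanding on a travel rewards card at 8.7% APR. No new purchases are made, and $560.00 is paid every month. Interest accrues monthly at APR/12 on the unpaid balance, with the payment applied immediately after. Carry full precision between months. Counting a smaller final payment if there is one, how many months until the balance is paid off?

29 payments

Monthly rate r = 8.7%/12 = 0.725% = 0.00725.
Recurrence: B ← B·(1+r) − $560.00.
Month 1: interest $105.58; balance after payment $14,109.01.
Month 2: interest $102.29; balance after payment $13,651.31.
Closed form: n = −ln(1 − rB₀/P)/ln(1+r) = −ln(0.81146)/ln(1.00725) ≈ 28.922, so the balance reaches zero during payment 29.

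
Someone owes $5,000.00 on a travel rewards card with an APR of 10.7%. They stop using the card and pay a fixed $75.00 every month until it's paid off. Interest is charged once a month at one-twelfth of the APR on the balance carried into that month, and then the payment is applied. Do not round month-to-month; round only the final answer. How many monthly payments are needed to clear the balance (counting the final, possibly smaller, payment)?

102 payments

Monthly rate r = 10.7%/12 = 0.891667% = 0.00891667.
Recurrence: B ← B·(1+r) − $75.00.
Month 1: interest $44.58; balance after payment $4,969.58.
Month 2: interest $44.31; balance after payment $4,938.90.
Closed form: n = −ln(1 − rB₀/P)/ln(1+r) = −ln(0.40556)/ln(1.00892) ≈ 101.665, so the balance reaches zero during payment 102.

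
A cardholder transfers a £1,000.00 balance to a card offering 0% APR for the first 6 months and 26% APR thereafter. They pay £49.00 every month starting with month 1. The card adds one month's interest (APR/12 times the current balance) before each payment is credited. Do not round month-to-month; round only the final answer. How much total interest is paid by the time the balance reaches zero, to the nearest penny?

Promo months 1–6 at r₀ = 0%/12 = 0; months 7+ at r₁ = 26%/12 = 0.0216667.
After month 6 (no interest yet): B = £1,000.00 − 6·£49.00 = £706.00.
Then at r₁ with £49.00/mo: n₂ = −ln(1 − r₁·B/P)/ln(1+r₁) ≈ 17.46 → 18 more payments.
Total paid = 23·£49.00 + £22.59 = £1,149.59; interest = £1,149.59 − £1,000.00 = £149.59.

£149.59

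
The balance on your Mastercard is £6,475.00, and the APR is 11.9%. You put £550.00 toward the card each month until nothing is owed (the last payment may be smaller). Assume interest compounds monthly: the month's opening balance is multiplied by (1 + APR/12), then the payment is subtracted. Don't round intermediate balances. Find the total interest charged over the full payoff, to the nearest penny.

£444.97

Monthly rate r = 11.9%/12 = 0.991667% = 0.00991667.
Payoff takes n = ⌈−ln(1 − rB₀/P)/ln(1+r)⌉ = ⌈12.581⌉ = 13 payments; the last is £319.97.
Total paid = 12·£550.00 + £319.97 = £6,919.97.
Total interest = total paid − principal = £6,919.97 − £6,475.00 = £444.97.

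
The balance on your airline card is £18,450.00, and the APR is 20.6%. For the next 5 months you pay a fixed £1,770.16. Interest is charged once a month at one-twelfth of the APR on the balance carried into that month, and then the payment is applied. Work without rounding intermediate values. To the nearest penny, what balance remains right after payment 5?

£10,929.00

Monthly rate r = 20.6%/12 = 1.71667% = 0.0171667.
Each month: B ← B·(1+r) − £1,770.16.
Month 1: interest £316.73; balance after payment £16,996.56.
Month 2: interest £291.77; balance after payment £15,518.18.
Month 3: interest £266.40; balance after payment £14,014.41.
Month 4: interest £240.58; balance after payment £12,484.84.
Month 5: interest £214.32; balance after payment £10,929.00.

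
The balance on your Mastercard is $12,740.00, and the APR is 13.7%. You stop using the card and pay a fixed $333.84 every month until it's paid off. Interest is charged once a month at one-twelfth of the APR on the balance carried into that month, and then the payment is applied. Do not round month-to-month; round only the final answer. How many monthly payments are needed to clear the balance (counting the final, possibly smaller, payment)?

51 payments

Monthly rate r = 13.7%/12 = 1.14167% = 0.0114167.
Recurrence: B ← B·(1+r) − $333.84.
Month 1: interest $145.45; balance after payment $12,551.61.
Month 2: interest $143.30; balance after payment $12,361.07.
Closed form: n = −ln(1 − rB₀/P)/ln(1+r) = −ln(0.56432)/ln(1.01142) ≈ 50.400, so the balance reaches zero during payment 51.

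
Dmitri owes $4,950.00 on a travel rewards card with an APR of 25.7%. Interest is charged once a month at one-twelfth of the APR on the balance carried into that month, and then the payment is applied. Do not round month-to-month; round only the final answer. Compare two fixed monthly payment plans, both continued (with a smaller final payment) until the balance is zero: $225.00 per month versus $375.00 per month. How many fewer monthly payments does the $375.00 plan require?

15 fewer payments

Monthly rate r = 25.7%/12 = 2.14167% = 0.0214167.
At $225.00/mo: n = ⌈−ln(1 − rB₀/P)/ln(1+r)⌉ = 31 payments (last $14.64); total interest = total paid − $4,950.00 = $1,814.64.
At $375.00/mo: 16 payments (last $255.74); total interest $930.74.
Payments saved = 31 − 16 = 15.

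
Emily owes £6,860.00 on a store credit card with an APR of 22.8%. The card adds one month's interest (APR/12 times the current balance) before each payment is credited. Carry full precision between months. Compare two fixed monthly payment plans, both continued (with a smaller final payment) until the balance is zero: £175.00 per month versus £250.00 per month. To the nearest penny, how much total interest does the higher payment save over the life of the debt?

£2,911.49

Monthly rate r = 22.8%/12 = 1.9% = 0.019.
At £175.00/mo: n = ⌈−ln(1 − rB₀/P)/ln(1+r)⌉ = 73 payments (last £98.42); total interest = total paid − £6,860.00 = £5,838.42.
At £250.00/mo: 40 payments (last £36.93); total interest £2,926.93.
Interest saved = £5,838.42 − £2,926.93 = £2,911.49.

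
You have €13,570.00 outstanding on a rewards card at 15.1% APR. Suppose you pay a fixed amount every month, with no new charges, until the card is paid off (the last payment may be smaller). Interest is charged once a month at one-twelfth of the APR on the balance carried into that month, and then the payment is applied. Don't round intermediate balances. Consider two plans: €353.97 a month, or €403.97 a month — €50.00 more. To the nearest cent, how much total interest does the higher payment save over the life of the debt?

€893.98

Monthly rate r = 15.1%/12 = 1.25833% = 0.0125833.
At €353.97/mo: n = ⌈−ln(1 − rB₀/P)/ln(1+r)⌉ = 53 payments (last €235.60); total interest = total paid − €13,570.00 = €5,072.04.
At €403.97/mo: 44 payments (last €377.35); total interest €4,178.06.
Interest saved = €5,072.04 − €4,178.06 = €893.98.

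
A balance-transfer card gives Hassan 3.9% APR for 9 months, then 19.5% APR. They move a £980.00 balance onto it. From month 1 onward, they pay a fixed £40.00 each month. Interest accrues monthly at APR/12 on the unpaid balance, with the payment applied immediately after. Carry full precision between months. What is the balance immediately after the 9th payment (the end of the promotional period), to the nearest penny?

Promo months 1–9 at r₀ = 3.9%/12 = 0.00325; months 10+ at r₁ = 19.5%/12 = 0.01625.
After month 9: iterate B ← B·(1+r₀) − £40.00 for 9 months → £644.32.

£644.32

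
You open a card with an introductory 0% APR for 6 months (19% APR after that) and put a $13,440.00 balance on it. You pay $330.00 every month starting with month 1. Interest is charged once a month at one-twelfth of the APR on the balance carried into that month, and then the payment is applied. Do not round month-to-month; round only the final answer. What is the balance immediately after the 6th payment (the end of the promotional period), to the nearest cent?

$11,460.00

Promo months 1–6 at r₀ = 0%/12 = 0; months 7+ at r₁ = 19%/12 = 0.0158333.
After month 6 (no interest yet): B = $13,440.00 − 6·$330.00 = $11,460.00.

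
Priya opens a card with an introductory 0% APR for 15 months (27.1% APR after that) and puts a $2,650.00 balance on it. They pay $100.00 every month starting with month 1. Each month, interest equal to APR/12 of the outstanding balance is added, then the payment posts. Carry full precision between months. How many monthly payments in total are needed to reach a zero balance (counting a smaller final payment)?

29 payments

Promo months 1–15 at r₀ = 0%/12 = 0; months 16+ at r₁ = 27.1%/12 = 0.0225833.
After month 15 (no interest yet): B = $2,650.00 − 15·$100.00 = $1,150.00.
Then at r₁ with $100.00/mo: n₂ = −ln(1 − r₁·B/P)/ln(1+r₁) ≈ 13.47 → 14 more payments.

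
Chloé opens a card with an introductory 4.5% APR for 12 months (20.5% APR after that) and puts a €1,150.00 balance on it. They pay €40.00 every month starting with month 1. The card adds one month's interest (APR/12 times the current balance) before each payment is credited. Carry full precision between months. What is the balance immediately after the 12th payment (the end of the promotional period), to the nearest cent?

€712.81

Promo months 1–12 at r₀ = 4.5%/12 = 0.00375; months 13+ at r₁ = 20.5%/12 = 0.0170833.
After month 12: iterate B ← B·(1+r₀) − €40.00 for 12 months → €712.81.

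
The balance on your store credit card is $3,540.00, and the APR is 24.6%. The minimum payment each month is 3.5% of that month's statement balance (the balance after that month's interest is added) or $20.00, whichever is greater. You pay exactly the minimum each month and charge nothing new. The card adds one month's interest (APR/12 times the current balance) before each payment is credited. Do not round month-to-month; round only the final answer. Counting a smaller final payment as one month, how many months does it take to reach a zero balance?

Monthly rate r = 24.6%/12 = 2.05% = 0.0205.
While 3.5% of the post-interest balance exceeds $20.00, each month B ← (B·(1+r))·(1 − 0.035), i.e. B shrinks by the factor (1+r)·0.965 = 0.98478.
This holds for months 1–121. Entering month 122 the balance is $553.58; 3.5% of the post-interest balance is now below $20.00, so the flat $20.00 minimum applies from here.
From month 122 a fixed $20.00 at rate r clears $553.58 in 42 more payments. Total: 121 + 42 = 163 months.

163 months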